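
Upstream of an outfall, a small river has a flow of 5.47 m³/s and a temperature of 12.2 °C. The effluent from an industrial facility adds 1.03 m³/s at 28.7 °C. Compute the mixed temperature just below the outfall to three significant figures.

Flow-weighted mixing: C = (Q_r C_r + Q_w C_w)/(Q_r + Q_w)
= (5.47×12.2 + 1.03×28.7)/(5.47 + 1.03) = 96.29/6.500 = 14.81 °C.

14.8 °C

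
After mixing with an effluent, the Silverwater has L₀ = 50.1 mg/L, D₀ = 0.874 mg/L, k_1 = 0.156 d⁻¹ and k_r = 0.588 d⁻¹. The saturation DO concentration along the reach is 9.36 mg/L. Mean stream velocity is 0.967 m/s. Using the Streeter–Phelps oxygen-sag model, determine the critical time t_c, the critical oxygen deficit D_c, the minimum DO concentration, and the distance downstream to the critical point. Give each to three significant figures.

t_c = [1/(k_r−k_1)] ln[(k_r/k_1)(1 − D₀(k_r−k_1)/(k_1 L₀))]
= [1/(0.588−0.156)] ln[(0.588/0.156)(1 − 0.874×0.4320/(0.156×50.1))]
= (1/0.4320) ln[3.769 × 0.9517] = 2.315 × ln(3.587) = 2.315 × 1.277 = 2.957 d.
L(t_c) = L₀ e^(−k_1 t_c) = 50.1 × 0.6305 = 31.59 mg/L, and at the critical point k_r D_c = k_1 L, so D_c = (0.156/0.588) × 31.59 = 8.380 mg/L.
Minimum DO = C_s − D_c = 9.36 − 8.380 = 0.9797 mg/L.
x_c = v t_c = 0.967 m/s × 2.957 d × 86400 s/d = 247000 m ≈ 247 km.

t_c ≈ 2.96 d; D_c ≈ 8.38 mg/L; min DO ≈ 0.980 mg/L; x_c ≈ 247 km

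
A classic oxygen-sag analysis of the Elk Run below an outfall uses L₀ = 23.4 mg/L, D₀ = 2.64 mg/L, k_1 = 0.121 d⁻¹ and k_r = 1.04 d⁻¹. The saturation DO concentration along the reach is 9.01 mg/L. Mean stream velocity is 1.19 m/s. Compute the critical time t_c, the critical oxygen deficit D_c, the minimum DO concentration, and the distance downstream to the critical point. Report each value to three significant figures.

t_c ≈ 0.225 d; D_c ≈ 2.65 mg/L; min DO ≈ 6.36 mg/L; x_c ≈ 23.2 km

With k_r/k_1 = 8.595 and 1 − D₀(k_r−k_1)/(k_1 L₀) = 0.1431,
t_c = ln(8.595 × 0.1431) / (1.04 − 0.121) = ln(1.230) / 0.9190 = 0.2071/0.9190 = 0.2254 d.
L(t_c) = L₀ e^(−k_1 t_c) = 23.4 × 0.9731 = 22.77 mg/L, and at the critical point k_r D_c = k_1 L, so D_c = (0.121/1.04) × 22.77 = 2.649 mg/L.
Minimum DO = C_s − D_c = 9.01 − 2.649 = 6.361 mg/L.
x_c = v t_c = 1.19 m/s × 0.2254 d × 86400 s/d = 23170 m ≈ 23.2 km.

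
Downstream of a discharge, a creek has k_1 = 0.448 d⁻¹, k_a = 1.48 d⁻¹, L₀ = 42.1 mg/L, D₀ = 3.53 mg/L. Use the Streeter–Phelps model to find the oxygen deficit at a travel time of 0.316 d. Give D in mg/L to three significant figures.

D ≈ 6.63 mg/L

k_1 L₀/(k_a−k_1) = 0.448×42.1/(1.48−0.448) = 18.86/1.032 = 18.28 mg/L.
e^(−k_1 t) = e^(−0.448×0.3160) = 0.8680; e^(−k_a t) = e^(−1.48×0.3160) = 0.6265.
D = 18.28 × (0.8680 − 0.6265) + 3.53 × 0.6265 = 4.414 + 2.211 = 6.626 mg/L.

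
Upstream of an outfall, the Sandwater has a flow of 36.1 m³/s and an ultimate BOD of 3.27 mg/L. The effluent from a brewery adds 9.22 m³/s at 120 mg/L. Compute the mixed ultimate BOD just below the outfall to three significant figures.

Flow-weighted mixing: C = (Q_r C_r + Q_w C_w)/(Q_r + Q_w)
= (36.1×3.27 + 9.22×120)/(36.1 + 9.22) = 1224/45.32 = 27.02 mg/L.

27.0 mg/L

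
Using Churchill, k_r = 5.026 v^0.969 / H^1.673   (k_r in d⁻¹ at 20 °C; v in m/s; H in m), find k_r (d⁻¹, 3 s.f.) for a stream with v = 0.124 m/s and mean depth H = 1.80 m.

k_r ≈ 0.249 d⁻¹

k_r = 5.026 × 0.124^0.969 / 1.80^1.673 = 5.026 × 0.1323 / 2.673 = 0.2487 d⁻¹.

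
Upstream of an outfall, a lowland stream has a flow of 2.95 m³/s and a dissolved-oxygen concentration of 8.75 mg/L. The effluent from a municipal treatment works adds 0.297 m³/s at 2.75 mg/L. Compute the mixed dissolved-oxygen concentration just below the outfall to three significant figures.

8.20 mg/L

Flow-weighted mixing: C = (Q_r C_r + Q_w C_w)/(Q_r + Q_w)
= (2.95×8.75 + 0.297×2.75)/(2.95 + 0.297) = 26.63/3.247 = 8.201 mg/L.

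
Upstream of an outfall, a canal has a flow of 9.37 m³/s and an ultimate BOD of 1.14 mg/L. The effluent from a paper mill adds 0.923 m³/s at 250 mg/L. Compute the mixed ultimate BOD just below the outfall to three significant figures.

23.5 mg/L

Flow-weighted mixing: C = (Q_r C_r + Q_w C_w)/(Q_r + Q_w)
= (9.37×1.14 + 0.923×250)/(9.37 + 0.923) = 241.4/10.29 = 23.46 mg/L.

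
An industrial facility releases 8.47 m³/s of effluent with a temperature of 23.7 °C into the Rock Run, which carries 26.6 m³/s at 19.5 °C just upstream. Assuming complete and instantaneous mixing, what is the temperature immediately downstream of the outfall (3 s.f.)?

20.5 °C

Flow-weighted mixing: C = (Q_r C_r + Q_w C_w)/(Q_r + Q_w)
= (26.6×19.5 + 8.47×23.7)/(26.6 + 8.47) = 719.4/35.07 = 20.51 °C.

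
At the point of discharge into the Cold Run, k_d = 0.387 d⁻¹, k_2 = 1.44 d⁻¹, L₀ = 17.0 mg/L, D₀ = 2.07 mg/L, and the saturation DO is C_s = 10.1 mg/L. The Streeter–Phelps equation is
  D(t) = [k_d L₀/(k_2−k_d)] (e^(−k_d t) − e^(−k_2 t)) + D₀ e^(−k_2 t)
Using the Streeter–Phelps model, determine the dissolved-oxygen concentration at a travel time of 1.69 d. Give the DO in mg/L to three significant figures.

DO ≈ 7.22 mg/L

k_d L₀/(k_2−k_d) = 0.387×17.0/(1.44−0.387) = 6.579/1.053 = 6.248 mg/L.
e^(−k_d t) = e^(−0.387×1.690) = 0.5199; e^(−k_2 t) = e^(−1.44×1.690) = 0.08772.
D = 6.248 × (0.5199 − 0.08772) + 2.07 × 0.08772 = 2.700 + 0.1816 = 2.882 mg/L.
DO = C_s − D = 10.1 − 2.882 = 7.218 mg/L.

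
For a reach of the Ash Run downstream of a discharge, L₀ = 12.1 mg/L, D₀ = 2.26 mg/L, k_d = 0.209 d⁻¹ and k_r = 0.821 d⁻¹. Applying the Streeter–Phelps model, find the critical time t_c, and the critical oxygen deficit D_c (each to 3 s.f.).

At the critical point dD/dt = 0, so k_d L₀ e^(−k_d t) = k_r D. Substituting D(t) from the Streeter–Phelps equation and solving for t gives
t_c = ln[(k_r/k_d)(1 − D₀(k_r−k_d)/(k_d L₀))] / (k_r−k_d).
Here k_r−k_d = 0.6120 d⁻¹ and 1 − D₀(k_r−k_d)/(k_d L₀) = 1 − 2.26×0.6120/(0.209×12.1) = 0.4531, so
t_c = ln(3.928 × 0.4531) / 0.6120 = 0.5765 / 0.6120 = 0.9420 d.
L(t_c) = L₀ e^(−k_d t_c) = 12.1 × 0.8213 = 9.938 mg/L, and at the critical point k_r D_c = k_d L, so D_c = (0.209/0.821) × 9.938 = 2.530 mg/L.

t_c ≈ 0.942 d; D_c ≈ 2.53 mg/L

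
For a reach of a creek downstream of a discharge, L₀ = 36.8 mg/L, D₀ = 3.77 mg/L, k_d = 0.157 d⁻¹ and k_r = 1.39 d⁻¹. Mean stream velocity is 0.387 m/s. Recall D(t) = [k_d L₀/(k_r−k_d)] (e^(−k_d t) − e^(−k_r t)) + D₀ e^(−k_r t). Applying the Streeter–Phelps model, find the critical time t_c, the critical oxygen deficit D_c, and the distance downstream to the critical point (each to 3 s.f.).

t_c ≈ 0.445 d; D_c ≈ 3.88 mg/L; x_c ≈ 14.9 km

At the critical point dD/dt = 0, so k_d L₀ e^(−k_d t) = k_r D. Substituting D(t) from the Streeter–Phelps equation and solving for t gives
t_c = ln[(k_r/k_d)(1 − D₀(k_r−k_d)/(k_d L₀))] / (k_r−k_d).
Here k_r−k_d = 1.233 d⁻¹ and 1 − D₀(k_r−k_d)/(k_d L₀) = 1 − 3.77×1.233/(0.157×36.8) = 0.1954, so
t_c = ln(8.854 × 0.1954) / 1.233 = 0.5483 / 1.233 = 0.4447 d.
D_c = (k_d/k_r) L₀ e^(−k_d t_c) = (0.157/1.39) × 36.8 × e^(−0.157×0.4447) = 0.1129 × 36.8 × 0.9326 = 3.876 mg/L.
x_c = v t_c = 0.387 m/s × 0.4447 d × 86400 s/d = 14870 m ≈ 14.9 km.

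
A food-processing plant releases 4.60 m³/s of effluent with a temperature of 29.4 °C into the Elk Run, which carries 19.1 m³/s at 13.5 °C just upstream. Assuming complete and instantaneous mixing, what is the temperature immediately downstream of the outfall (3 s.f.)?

Flow-weighted mixing: C = (Q_r C_r + Q_w C_w)/(Q_r + Q_w)
= (19.1×13.5 + 4.60×29.4)/(19.1 + 4.60) = 393.1/23.70 = 16.59 °C.

16.6 °C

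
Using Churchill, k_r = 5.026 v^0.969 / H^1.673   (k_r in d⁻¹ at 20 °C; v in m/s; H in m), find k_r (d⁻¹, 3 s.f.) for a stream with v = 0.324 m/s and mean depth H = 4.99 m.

k_r ≈ 0.115 d⁻¹

k_r = 5.026 × 0.324^0.969 / 4.99^1.673 = 5.026 × 0.3355 / 14.72 = 0.1146 d⁻¹.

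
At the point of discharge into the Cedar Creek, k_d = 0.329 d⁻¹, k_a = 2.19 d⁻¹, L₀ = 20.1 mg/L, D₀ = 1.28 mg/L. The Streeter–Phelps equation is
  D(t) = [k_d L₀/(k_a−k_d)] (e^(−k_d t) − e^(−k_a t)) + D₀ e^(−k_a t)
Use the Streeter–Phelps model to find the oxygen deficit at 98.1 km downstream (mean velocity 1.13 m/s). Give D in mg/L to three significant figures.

Travel time t = x/v = 98.1 km / (1.13 m/s) = 98100 m / 1.13 m/s = 86810 s = 1.005 d.
k_d L₀/(k_a−k_d) = 0.329×20.1/(2.19−0.329) = 6.613/1.861 = 3.553 mg/L.
e^(−k_d t) = e^(−0.329×1.005) = 0.7185; e^(−k_a t) = e^(−2.19×1.005) = 0.1107.
D = 3.553 × (0.7185 − 0.1107) + 1.28 × 0.1107 = 2.160 + 0.1418 = 2.301 mg/L.

D ≈ 2.30 mg/L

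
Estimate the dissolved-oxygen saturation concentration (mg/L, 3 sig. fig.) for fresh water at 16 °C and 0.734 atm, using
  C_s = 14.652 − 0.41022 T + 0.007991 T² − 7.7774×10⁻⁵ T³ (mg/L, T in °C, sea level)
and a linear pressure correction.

C_s ≈ 7.20 mg/L

At sea level: C_s = 14.652 − 0.41022×16 + 0.007991×16² − 7.7774×10⁻⁵×16³ = 9.816 mg/L.
Pressure correction: C_s' = 9.816 × 0.734 = 7.205 mg/L.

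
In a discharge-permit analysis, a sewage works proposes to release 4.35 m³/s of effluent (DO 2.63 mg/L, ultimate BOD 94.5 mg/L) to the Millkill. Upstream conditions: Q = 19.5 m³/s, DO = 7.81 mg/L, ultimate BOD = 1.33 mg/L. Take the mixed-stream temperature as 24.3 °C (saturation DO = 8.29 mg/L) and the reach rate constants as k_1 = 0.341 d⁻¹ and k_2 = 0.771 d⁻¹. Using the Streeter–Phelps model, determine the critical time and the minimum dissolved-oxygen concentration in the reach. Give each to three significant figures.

Mixed DO = (19.5×7.81 + 4.35×2.63)/(19.5+4.35) = 163.7/23.85 = 6.865 mg/L.
Mixed L₀ = (19.5×1.33 + 4.35×94.5)/(23.85) = 437.0/23.85 = 18.32 mg/L.
Initial deficit D₀ = C_s − DO₀ = 8.29 − 6.865 = 1.425 mg/L.
t_c = (1/0.4300) ln[(0.771/0.341)(1 − 1.425×0.4300/(0.341×18.32))] = 2.326 × ln(2.039) = 1.657 d.
D_c = (0.341/0.771) × 18.32 × e^(−0.341×1.657) = 0.4423 × 18.32 × 0.5683 = 4.606 mg/L.
Minimum DO = 8.29 − 4.606 = 3.684 mg/L.

t_c ≈ 1.66 d; minimum DO ≈ 3.68 mg/L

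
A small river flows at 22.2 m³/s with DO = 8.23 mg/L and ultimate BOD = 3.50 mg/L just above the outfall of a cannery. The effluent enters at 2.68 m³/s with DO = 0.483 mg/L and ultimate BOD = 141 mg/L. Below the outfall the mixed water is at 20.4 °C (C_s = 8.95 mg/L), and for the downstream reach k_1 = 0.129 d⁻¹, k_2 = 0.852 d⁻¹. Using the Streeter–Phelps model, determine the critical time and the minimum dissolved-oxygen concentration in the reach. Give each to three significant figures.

Mixed DO = (22.2×8.23 + 2.68×0.483)/(22.2+2.68) = 184.0/24.88 = 7.396 mg/L.
Mixed L₀ = (22.2×3.50 + 2.68×141)/(24.88) = 455.6/24.88 = 18.31 mg/L.
Initial deficit D₀ = C_s − DO₀ = 8.95 − 7.396 = 1.554 mg/L.
t_c = (1/0.7230) ln[(0.852/0.129)(1 − 1.554×0.7230/(0.129×18.31))] = 1.383 × ln(3.462) = 1.718 d.
D_c = (0.129/0.852) × 18.31 × e^(−0.129×1.718) = 0.1514 × 18.31 × 0.8012 = 2.221 mg/L.
Minimum DO = 8.95 − 2.221 = 6.729 mg/L.

t_c ≈ 1.72 d; minimum DO ≈ 6.73 mg/L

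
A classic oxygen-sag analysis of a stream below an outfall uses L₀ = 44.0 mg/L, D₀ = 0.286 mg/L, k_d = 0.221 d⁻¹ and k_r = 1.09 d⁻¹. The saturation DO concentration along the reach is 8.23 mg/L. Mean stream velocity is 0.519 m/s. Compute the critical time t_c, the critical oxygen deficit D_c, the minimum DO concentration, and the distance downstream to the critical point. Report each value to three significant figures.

t_c ≈ 1.81 d; D_c ≈ 5.98 mg/L; min DO ≈ 2.25 mg/L; x_c ≈ 81.0 km

t_c = [1/(k_r−k_d)] ln[(k_r/k_d)(1 − D₀(k_r−k_d)/(k_d L₀))]
= [1/(1.09−0.221)] ln[(1.09/0.221)(1 − 0.286×0.8690/(0.221×44.0))]
= (1/0.8690) ln[4.932 × 0.9744] = 1.151 × ln(4.806) = 1.151 × 1.570 = 1.807 d.
L(t_c) = L₀ e^(−k_d t_c) = 44.0 × 0.6708 = 29.52 mg/L, and at the critical point k_r D_c = k_d L, so D_c = (0.221/1.09) × 29.52 = 5.985 mg/L.
Minimum DO = C_s − D_c = 8.23 − 5.985 = 2.245 mg/L.
x_c = v t_c = 0.519 m/s × 1.807 d × 86400 s/d = 81010 m ≈ 81.0 km.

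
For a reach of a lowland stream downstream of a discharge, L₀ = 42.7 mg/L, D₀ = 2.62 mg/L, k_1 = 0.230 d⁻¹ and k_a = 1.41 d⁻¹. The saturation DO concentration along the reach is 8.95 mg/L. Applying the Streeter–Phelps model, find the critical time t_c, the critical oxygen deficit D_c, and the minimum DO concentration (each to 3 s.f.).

t_c ≈ 1.22 d; D_c ≈ 5.27 mg/L; min DO ≈ 3.68 mg/L

With k_a/k_1 = 6.130 and 1 − D₀(k_a−k_1)/(k_1 L₀) = 0.6852,
t_c = ln(6.130 × 0.6852) / (1.41 − 0.230) = ln(4.201) / 1.180 = 1.435/1.180 = 1.216 d.
L(t_c) = L₀ e^(−k_1 t_c) = 42.7 × 0.7560 = 32.28 mg/L, and at the critical point k_a D_c = k_1 L, so D_c = (0.230/1.41) × 32.28 = 5.266 mg/L.
Minimum DO = C_s − D_c = 8.95 − 5.266 = 3.684 mg/L.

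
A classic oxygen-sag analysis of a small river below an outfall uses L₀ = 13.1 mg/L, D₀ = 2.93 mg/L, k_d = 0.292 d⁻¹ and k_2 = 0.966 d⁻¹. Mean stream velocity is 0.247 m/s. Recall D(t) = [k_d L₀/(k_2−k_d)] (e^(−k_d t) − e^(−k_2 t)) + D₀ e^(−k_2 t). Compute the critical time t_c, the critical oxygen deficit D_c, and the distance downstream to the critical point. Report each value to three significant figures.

t_c ≈ 0.698 d; D_c ≈ 3.23 mg/L; x_c ≈ 14.9 km

At the critical point dD/dt = 0, so k_d L₀ e^(−k_d t) = k_2 D. Substituting D(t) from the Streeter–Phelps equation and solving for t gives
t_c = ln[(k_2/k_d)(1 − D₀(k_2−k_d)/(k_d L₀))] / (k_2−k_d).
Here k_2−k_d = 0.6740 d⁻¹ and 1 − D₀(k_2−k_d)/(k_d L₀) = 1 − 2.93×0.6740/(0.292×13.1) = 0.4837, so
t_c = ln(3.308 × 0.4837) / 0.6740 = 0.4702 / 0.6740 = 0.6976 d.
L(t_c) = L₀ e^(−k_d t_c) = 13.1 × 0.8157 = 10.69 mg/L, and at the critical point k_2 D_c = k_d L, so D_c = (0.292/0.966) × 10.69 = 3.230 mg/L.
x_c = v t_c = 0.247 m/s × 0.6976 d × 86400 s/d = 14890 m ≈ 14.9 km.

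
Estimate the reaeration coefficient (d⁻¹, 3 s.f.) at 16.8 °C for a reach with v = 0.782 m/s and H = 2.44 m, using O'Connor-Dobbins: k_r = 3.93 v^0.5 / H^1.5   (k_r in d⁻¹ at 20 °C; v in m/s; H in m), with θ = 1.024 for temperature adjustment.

k_r ≈ 0.845 d⁻¹

k_r(20) = 3.93 × 0.782^0.5 / 2.44^1.5 = 3.93 × 0.8843 / 3.811 = 0.9118 d⁻¹.
k_r(16.8) = 0.9118 × 1.024^(16.8−20) = 0.9118 × 0.9269 = 0.8452 d⁻¹.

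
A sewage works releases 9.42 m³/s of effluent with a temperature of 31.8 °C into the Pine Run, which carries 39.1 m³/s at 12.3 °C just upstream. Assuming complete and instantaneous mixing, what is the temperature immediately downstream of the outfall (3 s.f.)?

Flow-weighted mixing: C = (Q_r C_r + Q_w C_w)/(Q_r + Q_w)
= (39.1×12.3 + 9.42×31.8)/(39.1 + 9.42) = 780.5/48.52 = 16.09 °C.

16.1 °C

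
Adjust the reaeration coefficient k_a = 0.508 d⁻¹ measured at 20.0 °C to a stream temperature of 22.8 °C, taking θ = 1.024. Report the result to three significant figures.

k_a ≈ 0.543 d⁻¹

k_a(T₂) = k_a(T₁) · θ^(T₂−T₁) = 0.508 × 1.024^(22.8−20.0)
= 0.508 × 1.024^2.80 = 0.508 × 1.069 = 0.5429 d⁻¹.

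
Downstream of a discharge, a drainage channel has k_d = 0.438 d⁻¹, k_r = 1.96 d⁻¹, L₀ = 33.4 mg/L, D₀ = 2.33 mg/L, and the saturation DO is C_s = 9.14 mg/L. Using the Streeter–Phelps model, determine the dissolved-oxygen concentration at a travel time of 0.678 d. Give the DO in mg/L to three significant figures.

k_d L₀/(k_r−k_d) = 0.438×33.4/(1.96−0.438) = 14.63/1.522 = 9.612 mg/L.
e^(−k_d t) = e^(−0.438×0.6780) = 0.7431; e^(−k_r t) = e^(−1.96×0.6780) = 0.2648.
D = 9.612 × (0.7431 − 0.2648) + 2.33 × 0.2648 = 4.597 + 0.6169 = 5.214 mg/L.
DO = C_s − D = 9.14 − 5.214 = 3.926 mg/L.

DO ≈ 3.93 mg/L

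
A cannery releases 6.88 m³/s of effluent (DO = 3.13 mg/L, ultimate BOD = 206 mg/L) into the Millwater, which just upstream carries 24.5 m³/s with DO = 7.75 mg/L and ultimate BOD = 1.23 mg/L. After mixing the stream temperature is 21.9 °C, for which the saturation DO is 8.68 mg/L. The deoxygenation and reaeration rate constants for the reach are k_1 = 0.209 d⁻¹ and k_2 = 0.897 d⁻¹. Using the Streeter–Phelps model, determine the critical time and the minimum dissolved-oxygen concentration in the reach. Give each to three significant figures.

Mixed DO = (24.5×7.75 + 6.88×3.13)/(24.5+6.88) = 211.4/31.38 = 6.737 mg/L.
Mixed L₀ = (24.5×1.23 + 6.88×206)/(31.38) = 1447/31.38 = 46.13 mg/L.
Initial deficit D₀ = C_s − DO₀ = 8.68 − 6.737 = 1.943 mg/L.
t_c = (1/0.6880) ln[(0.897/0.209)(1 − 1.943×0.6880/(0.209×46.13))] = 1.453 × ln(3.697) = 1.900 d.
D_c = (0.209/0.897) × 46.13 × e^(−0.209×1.900) = 0.2330 × 46.13 × 0.6722 = 7.224 mg/L.
Minimum DO = 8.68 − 7.224 = 1.456 mg/L.

t_c ≈ 1.90 d; minimum DO ≈ 1.46 mg/L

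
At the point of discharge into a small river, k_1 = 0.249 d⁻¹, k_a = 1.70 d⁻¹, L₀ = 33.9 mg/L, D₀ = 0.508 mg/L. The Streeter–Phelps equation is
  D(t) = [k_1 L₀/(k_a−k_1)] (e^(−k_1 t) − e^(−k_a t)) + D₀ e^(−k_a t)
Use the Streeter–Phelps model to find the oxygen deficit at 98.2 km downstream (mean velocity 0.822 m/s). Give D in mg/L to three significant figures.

Travel time t = x/v = 98.2 km / (0.822 m/s) = 98200 m / 0.822 m/s = 119500 s = 1.383 d.
k_1 L₀/(k_a−k_1) = 0.249×33.9/(1.70−0.249) = 8.441/1.451 = 5.817 mg/L.
e^(−k_1 t) = e^(−0.249×1.383) = 0.7087; e^(−k_a t) = e^(−1.70×1.383) = 0.09531.
D = 5.817 × (0.7087 − 0.09531) + 0.508 × 0.09531 = 3.568 + 0.04842 = 3.617 mg/L.

D ≈ 3.62 mg/L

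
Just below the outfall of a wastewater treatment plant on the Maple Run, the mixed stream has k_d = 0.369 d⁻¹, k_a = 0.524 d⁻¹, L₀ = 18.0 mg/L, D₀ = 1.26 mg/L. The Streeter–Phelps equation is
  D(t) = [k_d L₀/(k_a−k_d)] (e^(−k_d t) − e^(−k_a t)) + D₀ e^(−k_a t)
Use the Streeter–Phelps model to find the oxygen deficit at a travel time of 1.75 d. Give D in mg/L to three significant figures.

D ≈ 5.84 mg/L

k_d L₀/(k_a−k_d) = 0.369×18.0/(0.524−0.369) = 6.642/0.1550 = 42.85 mg/L.
e^(−k_d t) = e^(−0.369×1.750) = 0.5243; e^(−k_a t) = e^(−0.524×1.750) = 0.3997.
D = 42.85 × (0.5243 − 0.3997) + 1.26 × 0.3997 = 5.337 + 0.5036 = 5.841 mg/L.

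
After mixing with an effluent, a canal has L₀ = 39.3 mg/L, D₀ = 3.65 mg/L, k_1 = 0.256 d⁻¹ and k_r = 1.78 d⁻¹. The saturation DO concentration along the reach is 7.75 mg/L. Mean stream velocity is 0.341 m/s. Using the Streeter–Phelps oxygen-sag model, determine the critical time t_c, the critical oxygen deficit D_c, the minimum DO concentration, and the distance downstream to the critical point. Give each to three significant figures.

t_c ≈ 0.744 d; D_c ≈ 4.67 mg/L; min DO ≈ 3.08 mg/L; x_c ≈ 21.9 km

With k_r/k_1 = 6.953 and 1 − D₀(k_r−k_1)/(k_1 L₀) = 0.4471,
t_c = ln(6.953 × 0.4471) / (1.78 − 0.256) = ln(3.109) / 1.524 = 1.134/1.524 = 0.7442 d.
L(t_c) = L₀ e^(−k_1 t_c) = 39.3 × 0.8265 = 32.48 mg/L, and at the critical point k_r D_c = k_1 L, so D_c = (0.256/1.78) × 32.48 = 4.672 mg/L.
Minimum DO = C_s − D_c = 7.75 − 4.672 = 3.078 mg/L.
x_c = v t_c = 0.341 m/s × 0.7442 d × 86400 s/d = 21930 m ≈ 21.9 km.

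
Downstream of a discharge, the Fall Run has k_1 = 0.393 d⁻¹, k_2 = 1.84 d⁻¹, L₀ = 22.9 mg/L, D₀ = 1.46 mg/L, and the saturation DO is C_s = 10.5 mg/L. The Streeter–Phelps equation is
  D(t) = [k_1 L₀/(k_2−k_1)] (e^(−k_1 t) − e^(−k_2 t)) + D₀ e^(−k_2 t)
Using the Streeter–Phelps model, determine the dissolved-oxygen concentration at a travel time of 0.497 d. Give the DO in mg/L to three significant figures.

DO ≈ 7.29 mg/L

k_1 L₀/(k_2−k_1) = 0.393×22.9/(1.84−0.393) = 9.000/1.447 = 6.220 mg/L.
e^(−k_1 t) = e^(−0.393×0.4970) = 0.8226; e^(−k_2 t) = e^(−1.84×0.4970) = 0.4007.
D = 6.220 × (0.8226 − 0.4007) + 1.46 × 0.4007 = 2.624 + 0.5851 = 3.209 mg/L.
DO = C_s − D = 10.5 − 3.209 = 7.291 mg/L.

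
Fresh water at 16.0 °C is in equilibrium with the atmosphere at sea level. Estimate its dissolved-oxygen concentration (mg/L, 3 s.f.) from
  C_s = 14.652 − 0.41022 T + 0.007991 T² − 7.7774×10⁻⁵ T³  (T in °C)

C_s ≈ 9.82 mg/L

C_s = 14.652 − 0.41022×16.0 + 0.007991×16.0² − 7.7774×10⁻⁵×16.0³ = 9.816 mg/L.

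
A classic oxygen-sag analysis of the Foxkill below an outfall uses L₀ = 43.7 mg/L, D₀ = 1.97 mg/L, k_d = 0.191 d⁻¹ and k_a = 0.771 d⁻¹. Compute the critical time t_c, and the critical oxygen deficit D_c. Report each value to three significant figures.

t_c = [1/(k_a−k_d)] ln[(k_a/k_d)(1 − D₀(k_a−k_d)/(k_d L₀))]
= [1/(0.771−0.191)] ln[(0.771/0.191)(1 − 1.97×0.5800/(0.191×43.7))]
= (1/0.5800) ln[4.037 × 0.8631] = 1.724 × ln(3.484) = 1.724 × 1.248 = 2.152 d.
D_c = (k_d/k_a) L₀ e^(−k_d t_c) = (0.191/0.771) × 43.7 × e^(−0.191×2.152) = 0.2477 × 43.7 × 0.6630 = 7.177 mg/L.

t_c ≈ 2.15 d; D_c ≈ 7.18 mg/L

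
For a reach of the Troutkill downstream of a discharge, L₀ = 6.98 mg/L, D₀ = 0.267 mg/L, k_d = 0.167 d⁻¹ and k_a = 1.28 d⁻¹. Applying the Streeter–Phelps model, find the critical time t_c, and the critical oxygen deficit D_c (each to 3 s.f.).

At the critical point dD/dt = 0, so k_d L₀ e^(−k_d t) = k_a D. Substituting D(t) from the Streeter–Phelps equation and solving for t gives
t_c = ln[(k_a/k_d)(1 − D₀(k_a−k_d)/(k_d L₀))] / (k_a−k_d).
Here k_a−k_d = 1.113 d⁻¹ and 1 − D₀(k_a−k_d)/(k_d L₀) = 1 − 0.267×1.113/(0.167×6.98) = 0.7451, so
t_c = ln(7.665 × 0.7451) / 1.113 = 1.742 / 1.113 = 1.565 d.
L(t_c) = L₀ e^(−k_d t_c) = 6.98 × 0.7700 = 5.374 mg/L, and at the critical point k_a D_c = k_d L, so D_c = (0.167/1.28) × 5.374 = 0.7012 mg/L.

t_c ≈ 1.57 d; D_c ≈ 0.701 mg/L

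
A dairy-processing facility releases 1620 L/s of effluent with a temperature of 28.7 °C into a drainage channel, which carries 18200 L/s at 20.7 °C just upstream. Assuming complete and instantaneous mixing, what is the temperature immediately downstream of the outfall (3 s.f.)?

21.4 °C

Flow-weighted mixing: C = (Q_r C_r + Q_w C_w)/(Q_r + Q_w)
= (18200×20.7 + 1620×28.7)/(18200 + 1620) = 423200/19820 = 21.35 °C.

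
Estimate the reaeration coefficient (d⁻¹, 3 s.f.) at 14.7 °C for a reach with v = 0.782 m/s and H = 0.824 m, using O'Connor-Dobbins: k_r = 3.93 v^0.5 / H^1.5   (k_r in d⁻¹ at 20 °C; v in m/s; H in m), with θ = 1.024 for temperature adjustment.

k_r ≈ 4.10 d⁻¹

k_r(20) = 3.93 × 0.782^0.5 / 0.824^1.5 = 3.93 × 0.8843 / 0.7480 = 4.646 d⁻¹.
k_r(14.7) = 4.646 × 1.024^(14.7−20) = 4.646 × 0.8819 = 4.097 d⁻¹.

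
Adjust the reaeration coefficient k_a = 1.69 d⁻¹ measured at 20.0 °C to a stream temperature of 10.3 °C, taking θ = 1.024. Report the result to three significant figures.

k_a ≈ 1.34 d⁻¹

k_a(T₂) = k_a(T₁) · θ^(T₂−T₁) = 1.69 × 1.024^(10.3−20.0)
= 1.69 × 1.024^-9.70 = 1.69 × 0.7945 = 1.343 d⁻¹.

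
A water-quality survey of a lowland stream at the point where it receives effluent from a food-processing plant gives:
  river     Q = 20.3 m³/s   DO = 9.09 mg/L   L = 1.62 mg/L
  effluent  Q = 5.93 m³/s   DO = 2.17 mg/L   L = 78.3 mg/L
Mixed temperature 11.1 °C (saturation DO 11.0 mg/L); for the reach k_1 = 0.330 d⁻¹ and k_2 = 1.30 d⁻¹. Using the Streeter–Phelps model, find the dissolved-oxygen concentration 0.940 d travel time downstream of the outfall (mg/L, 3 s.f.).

DO ≈ 7.15 mg/L

Mixed DO = (20.3×9.09 + 5.93×2.17)/(20.3+5.93) = 197.4/26.23 = 7.526 mg/L.
Mixed L₀ = (20.3×1.62 + 5.93×78.3)/(26.23) = 497.2/26.23 = 18.96 mg/L.
Initial deficit D₀ = C_s − DO₀ = 11.0 − 7.526 = 3.474 mg/L.
D(0.940) = [0.330×18.96/(1.30−0.330)](e^(−0.330×0.940) − e^(−1.30×0.940)) + 3.474 e^(−1.30×0.940)
= 6.449 × (0.7333 − 0.2946) + 3.474 × 0.2946 = 3.853 mg/L.
DO = 11.0 − 3.853 = 7.147 mg/L.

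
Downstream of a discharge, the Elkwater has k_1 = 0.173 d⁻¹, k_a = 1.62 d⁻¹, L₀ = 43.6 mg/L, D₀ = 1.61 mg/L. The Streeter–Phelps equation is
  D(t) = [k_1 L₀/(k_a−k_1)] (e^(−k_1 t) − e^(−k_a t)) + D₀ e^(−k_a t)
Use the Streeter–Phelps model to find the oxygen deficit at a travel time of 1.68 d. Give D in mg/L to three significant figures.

D ≈ 3.66 mg/L

k_1 L₀/(k_a−k_1) = 0.173×43.6/(1.62−0.173) = 7.543/1.447 = 5.213 mg/L.
e^(−k_1 t) = e^(−0.173×1.680) = 0.7478; e^(−k_a t) = e^(−1.62×1.680) = 0.06577.
D = 5.213 × (0.7478 − 0.06577) + 1.61 × 0.06577 = 3.555 + 0.1059 = 3.661 mg/L.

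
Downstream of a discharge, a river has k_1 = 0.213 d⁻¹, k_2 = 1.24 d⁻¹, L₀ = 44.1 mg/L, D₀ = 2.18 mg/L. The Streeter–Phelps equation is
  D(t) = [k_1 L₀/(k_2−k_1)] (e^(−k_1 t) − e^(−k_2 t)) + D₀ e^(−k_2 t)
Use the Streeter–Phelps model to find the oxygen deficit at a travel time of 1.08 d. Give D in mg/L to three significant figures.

k_1 L₀/(k_2−k_1) = 0.213×44.1/(1.24−0.213) = 9.393/1.027 = 9.146 mg/L.
e^(−k_1 t) = e^(−0.213×1.080) = 0.7945; e^(−k_2 t) = e^(−1.24×1.080) = 0.2621.
D = 9.146 × (0.7945 − 0.2621) + 2.18 × 0.2621 = 4.870 + 0.5713 = 5.441 mg/L.

D ≈ 5.44 mg/L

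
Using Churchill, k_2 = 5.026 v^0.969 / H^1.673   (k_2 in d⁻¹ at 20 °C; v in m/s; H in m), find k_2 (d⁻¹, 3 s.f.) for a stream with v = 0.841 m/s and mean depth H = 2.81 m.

k_2 = 5.026 × 0.841^0.969 / 2.81^1.673 = 5.026 × 0.8455 / 5.632 = 0.7545 d⁻¹.

k_2 ≈ 0.755 d⁻¹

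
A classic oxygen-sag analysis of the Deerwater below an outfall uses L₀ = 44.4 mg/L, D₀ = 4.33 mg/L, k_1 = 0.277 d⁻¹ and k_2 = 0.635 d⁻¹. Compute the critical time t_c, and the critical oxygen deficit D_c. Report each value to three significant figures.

With k_2/k_1 = 2.292 and 1 − D₀(k_2−k_1)/(k_1 L₀) = 0.8740,
t_c = ln(2.292 × 0.8740) / (0.635 − 0.277) = ln(2.003) / 0.3580 = 0.6949/0.3580 = 1.941 d.
D_c = (k_1/k_2) L₀ e^(−k_1 t_c) = (0.277/0.635) × 44.4 × e^(−0.277×1.941) = 0.4362 × 44.4 × 0.5841 = 11.31 mg/L.

t_c ≈ 1.94 d; D_c ≈ 11.3 mg/L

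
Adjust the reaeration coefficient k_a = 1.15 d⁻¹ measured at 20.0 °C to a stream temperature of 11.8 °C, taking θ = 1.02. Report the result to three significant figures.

k_a(T₂) = k_a(T₁) · θ^(T₂−T₁) = 1.15 × 1.02^(11.8−20.0)
= 1.15 × 1.02^-8.20 = 1.15 × 0.8501 = 0.9776 d⁻¹.

k_a ≈ 0.978 d⁻¹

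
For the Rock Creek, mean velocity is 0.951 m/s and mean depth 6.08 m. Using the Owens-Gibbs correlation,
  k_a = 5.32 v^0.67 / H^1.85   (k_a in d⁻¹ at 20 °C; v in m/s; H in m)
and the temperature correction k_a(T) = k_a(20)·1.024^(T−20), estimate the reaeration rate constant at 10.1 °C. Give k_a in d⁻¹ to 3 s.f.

k_a ≈ 0.144 d⁻¹

k_a(20) = 5.32 × 0.951^0.67 / 6.08^1.85 = 5.32 × 0.9669 / 28.20 = 0.1824 d⁻¹.
k_a(10.1) = 0.1824 × 1.024^(10.1−20) = 0.1824 × 0.7907 = 0.1442 d⁻¹.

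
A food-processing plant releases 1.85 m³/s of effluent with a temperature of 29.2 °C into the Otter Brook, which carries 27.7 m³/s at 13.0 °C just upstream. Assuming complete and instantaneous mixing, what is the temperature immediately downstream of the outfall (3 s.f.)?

14.0 °C

Flow-weighted mixing: C = (Q_r C_r + Q_w C_w)/(Q_r + Q_w)
= (27.7×13.0 + 1.85×29.2)/(27.7 + 1.85) = 414.1/29.55 = 14.01 °C.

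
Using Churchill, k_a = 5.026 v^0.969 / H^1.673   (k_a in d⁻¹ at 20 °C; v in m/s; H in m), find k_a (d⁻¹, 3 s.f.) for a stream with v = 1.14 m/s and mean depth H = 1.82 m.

k_a ≈ 2.10 d⁻¹

k_a = 5.026 × 1.14^0.969 / 1.82^1.673 = 5.026 × 1.135 / 2.723 = 2.095 d⁻¹.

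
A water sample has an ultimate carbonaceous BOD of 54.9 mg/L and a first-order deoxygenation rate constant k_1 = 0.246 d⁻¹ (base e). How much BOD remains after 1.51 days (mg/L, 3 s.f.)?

L ≈ 37.9 mg/L

L_t = L₀ e^(−k_1 t) = 54.9 × e^(−0.246×1.51) = 54.9 × 0.6897 = 37.87 mg/L.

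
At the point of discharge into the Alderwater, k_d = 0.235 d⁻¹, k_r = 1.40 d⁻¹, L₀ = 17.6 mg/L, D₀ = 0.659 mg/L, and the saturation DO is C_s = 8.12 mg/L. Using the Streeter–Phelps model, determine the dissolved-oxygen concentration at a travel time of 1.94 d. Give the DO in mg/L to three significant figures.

k_d L₀/(k_r−k_d) = 0.235×17.6/(1.40−0.235) = 4.136/1.165 = 3.550 mg/L.
e^(−k_d t) = e^(−0.235×1.940) = 0.6339; e^(−k_r t) = e^(−1.40×1.940) = 0.06614.
D = 3.550 × (0.6339 − 0.06614) + 0.659 × 0.06614 = 2.016 + 0.04359 = 2.059 mg/L.
DO = C_s − D = 8.12 − 2.059 = 6.061 mg/L.

DO ≈ 6.06 mg/L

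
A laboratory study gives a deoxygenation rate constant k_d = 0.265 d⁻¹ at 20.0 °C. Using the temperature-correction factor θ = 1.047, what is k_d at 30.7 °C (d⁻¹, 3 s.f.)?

k_d ≈ 0.433 d⁻¹

k_d(T₂) = k_d(T₁) · θ^(T₂−T₁) = 0.265 × 1.047^(30.7−20.0)
= 0.265 × 1.047^10.7 = 0.265 × 1.635 = 0.4332 d⁻¹.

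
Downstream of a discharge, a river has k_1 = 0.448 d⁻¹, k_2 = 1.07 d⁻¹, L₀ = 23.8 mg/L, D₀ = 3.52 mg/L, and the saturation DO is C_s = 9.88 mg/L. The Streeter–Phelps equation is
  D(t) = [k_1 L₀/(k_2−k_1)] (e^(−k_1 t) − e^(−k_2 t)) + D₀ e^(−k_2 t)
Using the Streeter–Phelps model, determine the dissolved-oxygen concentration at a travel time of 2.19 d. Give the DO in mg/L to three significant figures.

k_1 L₀/(k_2−k_1) = 0.448×23.8/(1.07−0.448) = 10.66/0.6220 = 17.14 mg/L.
e^(−k_1 t) = e^(−0.448×2.190) = 0.3749; e^(−k_2 t) = e^(−1.07×2.190) = 0.09601.
D = 17.14 × (0.3749 − 0.09601) + 3.52 × 0.09601 = 4.781 + 0.3380 = 5.119 mg/L.
DO = C_s − D = 9.88 − 5.119 = 4.761 mg/L.

DO ≈ 4.76 mg/L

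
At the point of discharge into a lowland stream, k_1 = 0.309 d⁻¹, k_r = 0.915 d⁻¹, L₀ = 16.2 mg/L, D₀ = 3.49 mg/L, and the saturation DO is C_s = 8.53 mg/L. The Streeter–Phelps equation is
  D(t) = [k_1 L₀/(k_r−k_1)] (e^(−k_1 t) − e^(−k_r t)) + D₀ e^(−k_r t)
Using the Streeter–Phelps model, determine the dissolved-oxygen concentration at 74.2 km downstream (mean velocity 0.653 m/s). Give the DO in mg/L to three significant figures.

Travel time t = x/v = 74.2 km / (0.653 m/s) = 74200 m / 0.653 m/s = 113600 s = 1.315 d.
k_1 L₀/(k_r−k_1) = 0.309×16.2/(0.915−0.309) = 5.006/0.6060 = 8.260 mg/L.
e^(−k_1 t) = e^(−0.309×1.315) = 0.6661; e^(−k_r t) = e^(−0.915×1.315) = 0.3002.
D = 8.260 × (0.6661 − 0.3002) + 3.49 × 0.3002 = 3.022 + 1.048 = 4.070 mg/L.
DO = C_s − D = 8.53 − 4.070 = 4.460 mg/L.

DO ≈ 4.46 mg/L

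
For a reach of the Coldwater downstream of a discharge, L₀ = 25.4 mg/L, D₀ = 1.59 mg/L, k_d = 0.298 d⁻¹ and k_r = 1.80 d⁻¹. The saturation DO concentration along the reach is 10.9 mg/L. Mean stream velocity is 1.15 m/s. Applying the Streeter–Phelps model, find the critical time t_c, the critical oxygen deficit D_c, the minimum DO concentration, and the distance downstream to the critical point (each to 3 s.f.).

t_c ≈ 0.945 d; D_c ≈ 3.17 mg/L; min DO ≈ 7.73 mg/L; x_c ≈ 93.9 km

t_c = [1/(k_r−k_d)] ln[(k_r/k_d)(1 − D₀(k_r−k_d)/(k_d L₀))]
= [1/(1.80−0.298)] ln[(1.80/0.298)(1 − 1.59×1.502/(0.298×25.4))]
= (1/1.502) ln[6.040 × 0.6845] = 0.6658 × ln(4.134) = 0.6658 × 1.419 = 0.9450 d.
D_c = (k_d/k_r) L₀ e^(−k_d t_c) = (0.298/1.80) × 25.4 × e^(−0.298×0.9450) = 0.1656 × 25.4 × 0.7546 = 3.173 mg/L.
Minimum DO = C_s − D_c = 10.9 − 3.173 = 7.727 mg/L.
x_c = v t_c = 1.15 m/s × 0.9450 d × 86400 s/d = 93890 m ≈ 93.9 km.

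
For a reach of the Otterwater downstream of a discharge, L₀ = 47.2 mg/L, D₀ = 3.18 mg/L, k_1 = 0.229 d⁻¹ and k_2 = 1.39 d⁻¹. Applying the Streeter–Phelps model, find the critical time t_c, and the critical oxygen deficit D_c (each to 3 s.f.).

At the critical point dD/dt = 0, so k_1 L₀ e^(−k_1 t) = k_2 D. Substituting D(t) from the Streeter–Phelps equation and solving for t gives
t_c = ln[(k_2/k_1)(1 − D₀(k_2−k_1)/(k_1 L₀))] / (k_2−k_1).
Here k_2−k_1 = 1.161 d⁻¹ and 1 − D₀(k_2−k_1)/(k_1 L₀) = 1 − 3.18×1.161/(0.229×47.2) = 0.6584, so
t_c = ln(6.070 × 0.6584) / 1.161 = 1.385 / 1.161 = 1.193 d.
L(t_c) = L₀ e^(−k_1 t_c) = 47.2 × 0.7609 = 35.91 mg/L, and at the critical point k_2 D_c = k_1 L, so D_c = (0.229/1.39) × 35.91 = 5.917 mg/L.

t_c ≈ 1.19 d; D_c ≈ 5.92 mg/L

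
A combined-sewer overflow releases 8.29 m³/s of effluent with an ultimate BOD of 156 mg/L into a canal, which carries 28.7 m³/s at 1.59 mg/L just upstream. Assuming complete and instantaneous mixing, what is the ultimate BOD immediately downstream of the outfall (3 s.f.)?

36.2 mg/L

Flow-weighted mixing: C = (Q_r C_r + Q_w C_w)/(Q_r + Q_w)
= (28.7×1.59 + 8.29×156)/(28.7 + 8.29) = 1339/36.99 = 36.20 mg/L.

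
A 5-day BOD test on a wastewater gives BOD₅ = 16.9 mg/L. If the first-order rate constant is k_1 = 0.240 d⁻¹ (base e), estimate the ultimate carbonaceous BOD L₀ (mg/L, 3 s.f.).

L₀ ≈ 24.2 mg/L

BOD₅ = L₀(1 − e^(−5k_1)) ⇒ L₀ = BOD₅ / (1 − e^(−5×0.240))
= 16.9 / (1 − 0.3012) = 16.9 / 0.6988 = 24.18 mg/L.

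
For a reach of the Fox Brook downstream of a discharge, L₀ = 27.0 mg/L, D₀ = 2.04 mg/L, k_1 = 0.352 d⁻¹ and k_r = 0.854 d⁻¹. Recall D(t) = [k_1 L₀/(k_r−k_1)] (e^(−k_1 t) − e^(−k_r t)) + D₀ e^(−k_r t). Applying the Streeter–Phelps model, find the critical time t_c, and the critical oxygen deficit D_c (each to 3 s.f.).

t_c = [1/(k_r−k_1)] ln[(k_r/k_1)(1 − D₀(k_r−k_1)/(k_1 L₀))]
= [1/(0.854−0.352)] ln[(0.854/0.352)(1 − 2.04×0.5020/(0.352×27.0))]
= (1/0.5020) ln[2.426 × 0.8922] = 1.992 × ln(2.165) = 1.992 × 0.7723 = 1.538 d.
L(t_c) = L₀ e^(−k_1 t_c) = 27.0 × 0.5819 = 15.71 mg/L, and at the critical point k_r D_c = k_1 L, so D_c = (0.352/0.854) × 15.71 = 6.475 mg/L.

t_c ≈ 1.54 d; D_c ≈ 6.48 mg/L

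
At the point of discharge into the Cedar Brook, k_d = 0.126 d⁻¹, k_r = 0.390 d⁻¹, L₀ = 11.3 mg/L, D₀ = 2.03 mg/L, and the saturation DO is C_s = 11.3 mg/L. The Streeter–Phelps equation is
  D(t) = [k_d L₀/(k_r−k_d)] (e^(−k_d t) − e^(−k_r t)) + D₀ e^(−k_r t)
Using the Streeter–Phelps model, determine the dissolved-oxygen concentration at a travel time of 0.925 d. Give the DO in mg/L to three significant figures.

DO ≈ 8.84 mg/L

k_d L₀/(k_r−k_d) = 0.126×11.3/(0.390−0.126) = 1.424/0.2640 = 5.393 mg/L.
e^(−k_d t) = e^(−0.126×0.9250) = 0.8900; e^(−k_r t) = e^(−0.390×0.9250) = 0.6972.
D = 5.393 × (0.8900 − 0.6972) + 2.03 × 0.6972 = 1.040 + 1.415 = 2.455 mg/L.
DO = C_s − D = 11.3 − 2.455 = 8.845 mg/L.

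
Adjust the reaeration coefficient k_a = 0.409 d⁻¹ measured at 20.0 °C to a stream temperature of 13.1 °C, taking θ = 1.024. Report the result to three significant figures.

k_a(T₂) = k_a(T₁) · θ^(T₂−T₁) = 0.409 × 1.024^(13.1−20.0)
= 0.409 × 1.024^-6.90 = 0.409 × 0.8490 = 0.3473 d⁻¹.

k_a ≈ 0.347 d⁻¹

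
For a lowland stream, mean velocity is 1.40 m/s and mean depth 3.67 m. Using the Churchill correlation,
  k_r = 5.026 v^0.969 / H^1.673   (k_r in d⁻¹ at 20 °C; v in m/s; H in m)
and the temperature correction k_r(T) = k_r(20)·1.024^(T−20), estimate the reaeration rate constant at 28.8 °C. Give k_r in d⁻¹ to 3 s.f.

k_r(20) = 5.026 × 1.40^0.969 / 3.67^1.673 = 5.026 × 1.385 / 8.804 = 0.7909 d⁻¹.
k_r(28.8) = 0.7909 × 1.024^(28.8−20) = 0.7909 × 1.232 = 0.9745 d⁻¹.

k_r ≈ 0.974 d⁻¹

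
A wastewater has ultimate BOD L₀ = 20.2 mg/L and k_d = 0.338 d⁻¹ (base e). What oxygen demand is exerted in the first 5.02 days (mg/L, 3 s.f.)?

y ≈ 16.5 mg/L

y_t = L₀(1 − e^(−k_d t)) = 20.2 × (1 − e^(−0.338×5.02))
= 20.2 × (1 − 0.1833) = 20.2 × 0.8167 = 16.50 mg/L.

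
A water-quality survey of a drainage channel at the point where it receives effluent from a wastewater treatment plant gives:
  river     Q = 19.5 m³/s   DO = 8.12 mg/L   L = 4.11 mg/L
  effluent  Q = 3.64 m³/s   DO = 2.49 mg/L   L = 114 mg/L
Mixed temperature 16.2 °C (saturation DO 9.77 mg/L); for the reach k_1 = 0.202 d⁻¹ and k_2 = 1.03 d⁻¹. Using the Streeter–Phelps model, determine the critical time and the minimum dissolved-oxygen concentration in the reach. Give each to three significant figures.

t_c ≈ 1.16 d; minimum DO ≈ 6.45 mg/L

Mixed DO = (19.5×8.12 + 3.64×2.49)/(19.5+3.64) = 167.4/23.14 = 7.234 mg/L.
Mixed L₀ = (19.5×4.11 + 3.64×114)/(23.14) = 495.1/23.14 = 21.40 mg/L.
Initial deficit D₀ = C_s − DO₀ = 9.77 − 7.234 = 2.536 mg/L.
t_c = (1/0.8280) ln[(1.03/0.202)(1 − 2.536×0.8280/(0.202×21.40))] = 1.208 × ln(2.622) = 1.164 d.
D_c = (0.202/1.03) × 21.40 × e^(−0.202×1.164) = 0.1961 × 21.40 × 0.7904 = 3.317 mg/L.
Minimum DO = 9.77 − 3.317 = 6.453 mg/L.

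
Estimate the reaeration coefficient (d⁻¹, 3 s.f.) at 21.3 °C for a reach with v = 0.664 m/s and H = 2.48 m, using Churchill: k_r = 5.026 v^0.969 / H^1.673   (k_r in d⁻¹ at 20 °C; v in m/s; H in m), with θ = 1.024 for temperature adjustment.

k_r(20) = 5.026 × 0.664^0.969 / 2.48^1.673 = 5.026 × 0.6725 / 4.570 = 0.7396 d⁻¹.
k_r(21.3) = 0.7396 × 1.024^(21.3−20) = 0.7396 × 1.031 = 0.7627 d⁻¹.

k_r ≈ 0.763 d⁻¹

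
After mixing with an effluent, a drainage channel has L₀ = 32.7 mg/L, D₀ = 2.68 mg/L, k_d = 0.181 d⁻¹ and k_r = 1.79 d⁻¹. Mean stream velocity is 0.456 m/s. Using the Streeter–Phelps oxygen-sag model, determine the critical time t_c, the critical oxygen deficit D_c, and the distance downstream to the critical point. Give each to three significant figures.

t_c ≈ 0.614 d; D_c ≈ 2.96 mg/L; x_c ≈ 24.2 km

With k_r/k_d = 9.890 and 1 − D₀(k_r−k_d)/(k_d L₀) = 0.2714,
t_c = ln(9.890 × 0.2714) / (1.79 − 0.181) = ln(2.684) / 1.609 = 0.9875/1.609 = 0.6137 d.
D_c = (k_d/k_r) L₀ e^(−k_d t_c) = (0.181/1.79) × 32.7 × e^(−0.181×0.6137) = 0.1011 × 32.7 × 0.8949 = 2.959 mg/L.
x_c = v t_c = 0.456 m/s × 0.6137 d × 86400 s/d = 24180 m ≈ 24.2 km.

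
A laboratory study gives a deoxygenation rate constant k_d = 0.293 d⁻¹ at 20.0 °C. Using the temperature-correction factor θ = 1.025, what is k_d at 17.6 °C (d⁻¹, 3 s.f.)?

k_d ≈ 0.276 d⁻¹

k_d(T₂) = k_d(T₁) · θ^(T₂−T₁) = 0.293 × 1.025^(17.6−20.0)
= 0.293 × 1.025^-2.40 = 0.293 × 0.9425 = 0.2761 d⁻¹.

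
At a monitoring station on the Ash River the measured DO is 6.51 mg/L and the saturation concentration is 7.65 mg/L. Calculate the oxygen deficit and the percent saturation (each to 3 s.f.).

D = C_s − C = 7.65 − 6.51 = 1.14 mg/L.
% saturation = 6.51/7.65 × 100 = 85.1 %.

D ≈ 1.14 mg/L; 85.1 % saturation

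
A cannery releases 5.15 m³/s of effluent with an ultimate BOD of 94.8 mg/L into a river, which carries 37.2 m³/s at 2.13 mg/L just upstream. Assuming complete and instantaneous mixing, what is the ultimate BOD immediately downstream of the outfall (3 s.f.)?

13.4 mg/L

Flow-weighted mixing: C = (Q_r C_r + Q_w C_w)/(Q_r + Q_w)
= (37.2×2.13 + 5.15×94.8)/(37.2 + 5.15) = 567.5/42.35 = 13.40 mg/L.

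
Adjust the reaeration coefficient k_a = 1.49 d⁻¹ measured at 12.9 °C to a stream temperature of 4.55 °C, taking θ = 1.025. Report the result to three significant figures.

k_a(T₂) = k_a(T₁) · θ^(T₂−T₁) = 1.49 × 1.025^(4.55−12.9)
= 1.49 × 1.025^-8.35 = 1.49 × 0.8137 = 1.212 d⁻¹.

k_a ≈ 1.21 d⁻¹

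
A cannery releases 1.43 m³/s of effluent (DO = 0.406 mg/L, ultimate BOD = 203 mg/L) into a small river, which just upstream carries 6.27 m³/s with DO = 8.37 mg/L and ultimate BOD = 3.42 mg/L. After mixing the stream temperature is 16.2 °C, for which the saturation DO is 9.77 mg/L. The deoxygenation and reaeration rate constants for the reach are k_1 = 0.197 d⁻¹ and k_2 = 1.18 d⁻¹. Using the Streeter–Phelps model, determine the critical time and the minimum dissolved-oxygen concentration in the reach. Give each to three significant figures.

t_c ≈ 1.38 d; minimum DO ≈ 4.62 mg/L

Mixed DO = (6.27×8.37 + 1.43×0.406)/(6.27+1.43) = 53.06/7.700 = 6.891 mg/L.
Mixed L₀ = (6.27×3.42 + 1.43×203)/(7.700) = 311.7/7.700 = 40.48 mg/L.
Initial deficit D₀ = C_s − DO₀ = 9.77 − 6.891 = 2.879 mg/L.
t_c = (1/0.9830) ln[(1.18/0.197)(1 − 2.879×0.9830/(0.197×40.48))] = 1.017 × ln(3.864) = 1.375 d.
D_c = (0.197/1.18) × 40.48 × e^(−0.197×1.375) = 0.1669 × 40.48 × 0.7627 = 5.155 mg/L.
Minimum DO = 9.77 − 5.155 = 4.615 mg/L.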